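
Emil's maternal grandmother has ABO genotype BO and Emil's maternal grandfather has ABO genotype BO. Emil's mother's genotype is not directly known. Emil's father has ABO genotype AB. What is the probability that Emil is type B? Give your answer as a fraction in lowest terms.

Emil's mother's ABO genotype from BO × BO: 1/4 BB, 1/2 BO, 1/4 OO.
Crossing each possibility with the father AB and summing P(type B): 1/4·1/2 + 1/2·1/2 + 1/4·1/2 = 1/2.

1/2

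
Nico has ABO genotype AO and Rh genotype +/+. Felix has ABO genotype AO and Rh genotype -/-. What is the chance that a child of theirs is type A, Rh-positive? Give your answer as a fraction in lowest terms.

3/4

ABO cross AO × AO → offspring phenotypes: 1/4 O, 3/4 A.
Rh cross +/+ × -/- → 1 Rh+.
Independent loci: P(type A, Rh-positive) = 3/4 × 1 = 3/4.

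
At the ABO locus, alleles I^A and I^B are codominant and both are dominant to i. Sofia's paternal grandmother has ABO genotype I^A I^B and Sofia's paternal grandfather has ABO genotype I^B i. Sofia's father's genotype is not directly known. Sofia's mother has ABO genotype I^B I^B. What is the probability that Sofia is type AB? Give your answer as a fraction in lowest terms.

1/4

Sofia's father's ABO genotype from I^A I^B × I^B i: 1/4 I^A I^B, 1/4 I^A i, 1/4 I^B I^B, 1/4 I^B i.
Crossing each possibility with the mother I^B I^B and summing P(type AB): 1/4·1/2 + 1/4·1/2 + 1/4·0 + 1/4·0 = 1/4.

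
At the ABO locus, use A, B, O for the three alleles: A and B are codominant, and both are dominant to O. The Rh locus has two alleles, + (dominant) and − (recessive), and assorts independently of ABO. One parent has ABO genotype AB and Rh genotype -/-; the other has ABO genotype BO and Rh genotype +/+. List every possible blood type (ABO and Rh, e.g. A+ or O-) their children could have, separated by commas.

Gametes from AB × BO give offspring ABO genotypes AB, AO, BB, BO, i.e. phenotypes A, B, AB.
Rh cross -/- × +/+ → phenotypes Rh+.
Combining independently: A+, B+, AB+.

A+, B+, AB+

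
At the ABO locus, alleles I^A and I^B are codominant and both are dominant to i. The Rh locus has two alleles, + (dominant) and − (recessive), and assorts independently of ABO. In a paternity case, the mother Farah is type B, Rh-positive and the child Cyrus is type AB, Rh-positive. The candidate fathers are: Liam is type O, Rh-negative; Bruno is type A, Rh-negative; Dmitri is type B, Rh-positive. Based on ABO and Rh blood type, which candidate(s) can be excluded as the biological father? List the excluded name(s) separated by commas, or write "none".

A candidate is excluded only if no genotype consistent with his phenotype could produce a type AB, Rh-positive child with a type B, Rh-positive mother.
Liam (type O, Rh-): no genotype consistent with that phenotype can produce a type-AB Rh+ child with a type-B mother.
Dmitri (type B, Rh+): no genotype consistent with that phenotype can produce a type-AB Rh+ child with a type-B mother.

Liam, Dmitri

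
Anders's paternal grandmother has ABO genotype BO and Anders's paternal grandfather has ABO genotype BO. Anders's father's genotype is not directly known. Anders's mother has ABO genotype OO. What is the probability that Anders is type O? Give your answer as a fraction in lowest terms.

Anders's father's ABO genotype from BO × BO: 1/4 BB, 1/2 BO, 1/4 OO.
Crossing each possibility with the mother OO and summing P(type O): 1/4·0 + 1/2·1/2 + 1/4·1 = 1/2.

1/2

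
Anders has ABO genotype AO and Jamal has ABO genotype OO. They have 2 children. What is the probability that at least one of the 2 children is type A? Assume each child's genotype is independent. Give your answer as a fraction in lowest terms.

ABO cross AO × OO → 1/2 O, 1/2 A.
So P(type A) = 1/2 per child.
P(none) = (1/2)^2 = 1/4; P(at least one) = 1 − 1/4 = 3/4.

3/4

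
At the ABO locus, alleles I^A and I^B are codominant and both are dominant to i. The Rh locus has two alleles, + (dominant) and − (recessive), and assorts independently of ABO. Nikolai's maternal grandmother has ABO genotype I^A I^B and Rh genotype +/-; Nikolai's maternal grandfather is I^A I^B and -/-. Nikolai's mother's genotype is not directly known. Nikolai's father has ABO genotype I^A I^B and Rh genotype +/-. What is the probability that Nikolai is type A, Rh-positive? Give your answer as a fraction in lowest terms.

Nikolai's mother's ABO genotype from I^A I^B × I^A I^B: 1/4 I^A I^A, 1/2 I^A I^B, 1/4 I^B I^B.
Crossing each possibility with the father I^A I^B and summing P(type A): 1/4·1/2 + 1/2·1/4 + 1/4·0 = 1/4.
Similarly for Rh via the mother's Rh distribution: P(Rh+) = 5/8.
Independent loci: 1/4 × 5/8 = 5/32.

5/32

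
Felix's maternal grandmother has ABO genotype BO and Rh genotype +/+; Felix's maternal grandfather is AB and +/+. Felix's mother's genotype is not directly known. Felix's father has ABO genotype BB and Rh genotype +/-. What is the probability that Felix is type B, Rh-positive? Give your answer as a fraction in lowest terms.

Felix's mother's ABO genotype from BO × AB: 1/4 AB, 1/4 AO, 1/4 BB, 1/4 BO.
Crossing each possibility with the father BB and summing P(type B): 1/4·1/2 + 1/4·1/2 + 1/4·1 + 1/4·1 = 3/4.
Similarly for Rh via the mother's Rh distribution: P(Rh+) = 1.
Independent loci: 3/4 × 1 = 3/4.

3/4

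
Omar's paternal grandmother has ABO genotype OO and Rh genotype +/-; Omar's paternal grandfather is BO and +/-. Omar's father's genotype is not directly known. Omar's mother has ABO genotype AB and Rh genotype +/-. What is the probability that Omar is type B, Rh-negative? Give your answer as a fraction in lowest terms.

Omar's father's ABO genotype from OO × BO: 1/2 BO, 1/2 OO.
Crossing each possibility with the mother AB and summing P(type B): 1/2·1/2 + 1/2·1/2 = 1/2.
Similarly for Rh via the father's Rh distribution: P(Rh-) = 1/4.
Independent loci: 1/2 × 1/4 = 1/8.

1/8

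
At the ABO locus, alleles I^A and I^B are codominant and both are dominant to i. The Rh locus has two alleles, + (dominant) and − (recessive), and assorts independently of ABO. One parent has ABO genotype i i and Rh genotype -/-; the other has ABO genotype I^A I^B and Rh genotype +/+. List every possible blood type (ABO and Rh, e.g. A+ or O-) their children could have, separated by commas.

Gametes from i i × I^A I^B give offspring ABO genotypes I^A i, I^B i, i.e. phenotypes A, B.
Rh cross -/- × +/+ → phenotypes Rh+.
Combining independently: A+, B+.

A+, B+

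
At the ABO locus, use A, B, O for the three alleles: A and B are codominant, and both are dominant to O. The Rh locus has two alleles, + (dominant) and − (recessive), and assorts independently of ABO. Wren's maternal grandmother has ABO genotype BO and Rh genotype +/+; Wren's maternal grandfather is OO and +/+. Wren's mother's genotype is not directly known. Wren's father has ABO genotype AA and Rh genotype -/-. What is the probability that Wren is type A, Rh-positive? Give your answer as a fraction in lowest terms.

Wren's mother's ABO genotype from BO × OO: 1/2 BO, 1/2 OO.
Crossing each possibility with the father AA and summing P(type A): 1/2·1/2 + 1/2·1 = 3/4.
Similarly for Rh via the mother's Rh distribution: P(Rh+) = 1.
Independent loci: 3/4 × 1 = 3/4.

3/4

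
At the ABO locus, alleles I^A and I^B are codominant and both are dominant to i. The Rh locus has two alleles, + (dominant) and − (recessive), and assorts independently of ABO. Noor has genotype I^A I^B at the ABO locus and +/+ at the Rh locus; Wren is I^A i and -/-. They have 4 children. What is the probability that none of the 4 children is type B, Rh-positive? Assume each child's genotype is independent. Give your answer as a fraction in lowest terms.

ABO cross I^A I^B × I^A i → 1/2 A, 1/4 B, 1/4 AB.
Rh cross +/+ × -/- → 1 Rh+; so P(type B, Rh-positive) = 1/4 × 1 = 1/4 per child.
P(not type B, Rh-positive) = 3/4 for one child; (3/4)^4 = 81/256.

81/256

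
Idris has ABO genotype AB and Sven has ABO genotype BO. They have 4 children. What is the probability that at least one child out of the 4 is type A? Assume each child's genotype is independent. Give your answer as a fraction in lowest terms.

175/256

ABO cross AB × BO → 1/4 A, 1/2 B, 1/4 AB.
So P(type A) = 1/4 per child.
P(none) = (3/4)^4 = 81/256; P(at least one) = 1 − 81/256 = 175/256.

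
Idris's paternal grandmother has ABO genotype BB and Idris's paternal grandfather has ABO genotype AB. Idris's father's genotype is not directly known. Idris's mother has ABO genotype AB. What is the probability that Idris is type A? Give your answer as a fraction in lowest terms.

1/8

Idris's father's ABO genotype from BB × AB: 1/2 AB, 1/2 BB.
Crossing each possibility with the mother AB and summing P(type A): 1/2·1/4 + 1/2·0 = 1/8.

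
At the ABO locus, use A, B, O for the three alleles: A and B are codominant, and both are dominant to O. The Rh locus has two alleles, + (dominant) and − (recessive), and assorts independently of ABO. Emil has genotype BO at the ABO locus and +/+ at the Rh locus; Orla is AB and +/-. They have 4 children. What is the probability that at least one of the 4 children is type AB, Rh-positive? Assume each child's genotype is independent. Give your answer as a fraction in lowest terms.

175/256

ABO cross BO × AB → 1/4 A, 1/2 B, 1/4 AB.
Rh cross +/+ × +/- → 1 Rh+; so P(type AB, Rh-positive) = 1/4 × 1 = 1/4 per child.
P(none) = (3/4)^4 = 81/256; P(at least one) = 1 − 81/256 = 175/256.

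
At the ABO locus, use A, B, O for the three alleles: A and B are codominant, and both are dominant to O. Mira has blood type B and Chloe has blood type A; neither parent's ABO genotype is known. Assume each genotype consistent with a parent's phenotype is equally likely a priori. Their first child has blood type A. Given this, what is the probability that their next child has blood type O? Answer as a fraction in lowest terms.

1/12

Possible genotypes: Mira ∈ {BB, BO}; Chloe ∈ {AA, AO}.
Weight each parental genotype pair by prior × P(type-A child):
  BO × AA: posterior weight 2/3; P(next child type O) = 0.
  BO × AO: posterior weight 1/3; P(next child type O) = 1/4.
Weighted sum = 1/12.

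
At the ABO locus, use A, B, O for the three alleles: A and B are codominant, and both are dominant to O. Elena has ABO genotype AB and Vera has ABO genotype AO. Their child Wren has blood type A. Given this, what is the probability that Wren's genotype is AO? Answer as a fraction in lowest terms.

1/2

Cross AB × AO → 1/4 AA, 1/4 AB, 1/4 AO, 1/4 BO.
Type-A genotypes among offspring: AA (1/4), AO (1/4); total 1/2.
P(AO | type A) = (1/4) / (1/2) = 1/2.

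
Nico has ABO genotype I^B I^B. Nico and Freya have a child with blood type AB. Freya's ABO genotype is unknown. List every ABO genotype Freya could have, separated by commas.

For each candidate genotype of Freya, check whether crossing it with I^B I^B can produce every observed child phenotype.
  I^A I^A → possible child types {AB} ✓
  I^A I^B → possible child types {B, AB} ✓
  I^A i → possible child types {B, AB} ✓
  I^B I^B → possible child types {B} ✗
  I^B i → possible child types {B} ✗
  i i → possible child types {B} ✗

I^A I^A, I^A I^B, I^A i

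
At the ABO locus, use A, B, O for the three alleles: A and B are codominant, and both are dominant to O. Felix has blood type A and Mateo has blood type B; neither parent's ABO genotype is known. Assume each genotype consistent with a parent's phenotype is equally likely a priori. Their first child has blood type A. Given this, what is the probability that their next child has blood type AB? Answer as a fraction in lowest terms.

Possible genotypes: Felix ∈ {AA, AO}; Mateo ∈ {BB, BO}.
Weight each parental genotype pair by prior × P(type-A child):
  AA × BO: posterior weight 2/3; P(next child type AB) = 1/2.
  AO × BO: posterior weight 1/3; P(next child type AB) = 1/4.
Weighted sum = 5/12.

5/12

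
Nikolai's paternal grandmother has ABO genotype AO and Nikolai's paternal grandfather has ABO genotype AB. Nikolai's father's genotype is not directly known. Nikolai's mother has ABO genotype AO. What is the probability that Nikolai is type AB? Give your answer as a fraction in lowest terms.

1/8

Nikolai's father's ABO genotype from AO × AB: 1/4 AA, 1/4 AB, 1/4 AO, 1/4 BO.
Crossing each possibility with the mother AO and summing P(type AB): 1/4·0 + 1/4·1/4 + 1/4·0 + 1/4·1/4 = 1/8.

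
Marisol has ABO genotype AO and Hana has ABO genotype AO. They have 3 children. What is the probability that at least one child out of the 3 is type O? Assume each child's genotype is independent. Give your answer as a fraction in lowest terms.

37/64

ABO cross AO × AO → 1/4 O, 3/4 A.
So P(type O) = 1/4 per child.
P(none) = (3/4)^3 = 27/64; P(at least one) = 1 − 27/64 = 37/64.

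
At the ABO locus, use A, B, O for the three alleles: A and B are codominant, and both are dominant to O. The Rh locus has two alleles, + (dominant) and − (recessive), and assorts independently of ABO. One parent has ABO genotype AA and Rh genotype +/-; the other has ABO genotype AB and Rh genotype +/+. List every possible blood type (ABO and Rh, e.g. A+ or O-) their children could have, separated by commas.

Gametes from AA × AB give offspring ABO genotypes AA, AB, i.e. phenotypes A, AB.
Rh cross +/- × +/+ → phenotypes Rh+.
Combining independently: A+, AB+.

A+, AB+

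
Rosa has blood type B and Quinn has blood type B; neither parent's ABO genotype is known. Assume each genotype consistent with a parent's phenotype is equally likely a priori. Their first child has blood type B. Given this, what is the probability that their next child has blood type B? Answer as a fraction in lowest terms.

19/20

Possible genotypes: Rosa ∈ {BB, BO}; Quinn ∈ {BB, BO}.
Weight each parental genotype pair by prior × P(type-B child):
  BB × BB: posterior weight 4/15; P(next child type B) = 1.
  BB × BO: posterior weight 4/15; P(next child type B) = 1.
  BO × BB: posterior weight 4/15; P(next child type B) = 1.
  BO × BO: posterior weight 1/5; P(next child type B) = 3/4.
Weighted sum = 19/20.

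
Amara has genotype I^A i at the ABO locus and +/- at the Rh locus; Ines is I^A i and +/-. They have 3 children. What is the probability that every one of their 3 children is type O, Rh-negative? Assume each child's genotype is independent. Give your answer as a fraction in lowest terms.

1/4096

ABO cross I^A i × I^A i → 1/4 O, 3/4 A.
Rh cross +/- × +/- → 3/4 Rh+, 1/4 Rh-; so P(type O, Rh-negative) = 1/4 × 1/4 = 1/16 per child.
All 3 independent: (1/16)^3 = 1/4096.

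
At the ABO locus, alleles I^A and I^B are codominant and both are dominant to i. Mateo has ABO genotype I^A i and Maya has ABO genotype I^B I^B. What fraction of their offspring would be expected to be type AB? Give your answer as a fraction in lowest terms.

ABO cross I^A i × I^B I^B → offspring phenotypes: 1/2 B, 1/2 AB.
So P(type AB) = 1/2.

1/2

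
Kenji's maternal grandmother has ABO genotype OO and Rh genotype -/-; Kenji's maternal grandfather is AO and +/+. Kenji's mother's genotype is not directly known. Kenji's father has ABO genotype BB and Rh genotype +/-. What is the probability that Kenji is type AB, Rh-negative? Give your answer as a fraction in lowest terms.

1/16

Kenji's mother's ABO genotype from OO × AO: 1/2 AO, 1/2 OO.
Crossing each possibility with the father BB and summing P(type AB): 1/2·1/2 + 1/2·0 = 1/4.
Similarly for Rh via the mother's Rh distribution: P(Rh-) = 1/4.
Independent loci: 1/4 × 1/4 = 1/16.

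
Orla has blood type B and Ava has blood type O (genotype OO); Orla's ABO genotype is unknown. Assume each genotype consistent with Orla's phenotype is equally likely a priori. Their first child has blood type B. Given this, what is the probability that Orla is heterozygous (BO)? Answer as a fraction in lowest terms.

1/3

Possible genotypes: Orla ∈ {BB, BO}; Ava ∈ {OO}.
Weight each parental genotype pair by prior × P(type-B child):
  BB × OO: posterior weight 2/3.
  BO × OO: posterior weight 1/3.
Sum the posterior weight over pairs where Orla is BO: 1/3.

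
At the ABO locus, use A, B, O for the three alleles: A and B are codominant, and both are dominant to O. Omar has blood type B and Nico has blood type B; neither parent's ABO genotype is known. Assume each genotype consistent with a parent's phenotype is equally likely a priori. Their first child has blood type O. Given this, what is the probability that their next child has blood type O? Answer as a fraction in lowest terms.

Possible genotypes: Omar ∈ {BB, BO}; Nico ∈ {BB, BO}.
Weight each parental genotype pair by prior × P(type-O child):
  BO × BO: posterior weight 1; P(next child type O) = 1/4.
Weighted sum = 1/4.

1/4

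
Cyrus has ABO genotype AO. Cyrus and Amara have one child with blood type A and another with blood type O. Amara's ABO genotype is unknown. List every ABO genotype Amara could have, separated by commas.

AO, BO, OO

For each candidate genotype of Amara, check whether crossing it with AO can produce every observed child phenotype.
  AA → possible child types {A} ✗
  AB → possible child types {A, B, AB} ✗
  AO → possible child types {O, A} ✓
  BB → possible child types {B, AB} ✗
  BO → possible child types {O, A, B, AB} ✓
  OO → possible child types {O, A} ✓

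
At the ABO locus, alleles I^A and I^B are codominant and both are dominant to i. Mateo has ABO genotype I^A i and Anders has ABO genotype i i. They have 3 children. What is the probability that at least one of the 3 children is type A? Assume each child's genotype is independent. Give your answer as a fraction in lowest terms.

7/8

ABO cross I^A i × i i → 1/2 O, 1/2 A.
So P(type A) = 1/2 per child.
P(none) = (1/2)^3 = 1/8; P(at least one) = 1 − 1/8 = 7/8.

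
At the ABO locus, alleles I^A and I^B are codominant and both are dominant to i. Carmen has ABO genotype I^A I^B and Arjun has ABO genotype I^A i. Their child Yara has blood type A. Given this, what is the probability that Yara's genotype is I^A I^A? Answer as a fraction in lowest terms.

Cross I^A I^B × I^A i → 1/4 I^A I^A, 1/4 I^A I^B, 1/4 I^A i, 1/4 I^B i.
Type-A genotypes among offspring: I^A I^A (1/4), I^A i (1/4); total 1/2.
P(I^A I^A | type A) = (1/4) / (1/2) = 1/2.

1/2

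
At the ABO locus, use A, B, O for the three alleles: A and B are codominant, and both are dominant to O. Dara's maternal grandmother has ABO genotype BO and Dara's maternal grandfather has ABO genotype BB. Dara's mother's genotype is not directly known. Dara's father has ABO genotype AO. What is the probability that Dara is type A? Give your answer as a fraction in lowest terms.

Dara's mother's ABO genotype from BO × BB: 1/2 BB, 1/2 BO.
Crossing each possibility with the father AO and summing P(type A): 1/2·0 + 1/2·1/4 = 1/8.

1/8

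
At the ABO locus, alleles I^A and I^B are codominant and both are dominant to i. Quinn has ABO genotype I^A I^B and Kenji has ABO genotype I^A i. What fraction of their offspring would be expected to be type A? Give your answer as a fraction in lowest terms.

1/2

ABO cross I^A I^B × I^A i → offspring phenotypes: 1/2 A, 1/4 B, 1/4 AB.
So P(type A) = 1/2.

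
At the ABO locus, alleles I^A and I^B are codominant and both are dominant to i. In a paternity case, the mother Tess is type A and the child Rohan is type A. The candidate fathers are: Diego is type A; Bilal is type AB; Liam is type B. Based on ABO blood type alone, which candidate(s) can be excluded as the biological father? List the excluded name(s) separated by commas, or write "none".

none

A candidate is excluded only if no genotype consistent with his phenotype could produce a type A child with a type A mother.
Every candidate has at least one consistent genotype combination, so none can be excluded.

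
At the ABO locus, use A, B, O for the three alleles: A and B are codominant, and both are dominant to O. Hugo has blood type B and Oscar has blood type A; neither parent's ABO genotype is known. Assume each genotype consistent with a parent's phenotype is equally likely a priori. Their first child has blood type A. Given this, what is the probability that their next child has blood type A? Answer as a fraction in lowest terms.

5/12

Possible genotypes: Hugo ∈ {BB, BO}; Oscar ∈ {AA, AO}.
Weight each parental genotype pair by prior × P(type-A child):
  BO × AA: posterior weight 2/3; P(next child type A) = 1/2.
  BO × AO: posterior weight 1/3; P(next child type A) = 1/4.
Weighted sum = 5/12.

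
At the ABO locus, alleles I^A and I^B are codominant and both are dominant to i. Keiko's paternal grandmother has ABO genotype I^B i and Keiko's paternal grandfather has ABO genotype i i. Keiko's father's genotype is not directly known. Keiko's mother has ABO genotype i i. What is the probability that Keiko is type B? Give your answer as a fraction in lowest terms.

1/4

Keiko's father's ABO genotype from I^B i × i i: 1/2 I^B i, 1/2 i i.
Crossing each possibility with the mother i i and summing P(type B): 1/2·1/2 + 1/2·0 = 1/4.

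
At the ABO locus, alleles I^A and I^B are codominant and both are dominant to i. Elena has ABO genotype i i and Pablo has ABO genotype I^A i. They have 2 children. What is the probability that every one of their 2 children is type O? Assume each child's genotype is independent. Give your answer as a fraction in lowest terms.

1/4

ABO cross i i × I^A i → 1/2 O, 1/2 A.
So P(type O) = 1/2 per child.
All 2 independent: (1/2)^2 = 1/4.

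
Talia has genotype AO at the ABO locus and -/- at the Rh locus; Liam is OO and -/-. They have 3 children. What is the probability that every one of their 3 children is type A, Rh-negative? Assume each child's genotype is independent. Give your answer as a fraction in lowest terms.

1/8

ABO cross AO × OO → 1/2 O, 1/2 A.
Rh cross -/- × -/- → 1 Rh-; so P(type A, Rh-negative) = 1/2 × 1 = 1/2 per child.
All 3 independent: (1/2)^3 = 1/8.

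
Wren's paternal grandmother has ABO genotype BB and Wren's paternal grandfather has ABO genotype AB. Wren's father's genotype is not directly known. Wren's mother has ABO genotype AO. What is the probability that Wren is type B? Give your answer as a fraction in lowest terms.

3/8

Wren's father's ABO genotype from BB × AB: 1/2 AB, 1/2 BB.
Crossing each possibility with the mother AO and summing P(type B): 1/2·1/4 + 1/2·1/2 = 3/8.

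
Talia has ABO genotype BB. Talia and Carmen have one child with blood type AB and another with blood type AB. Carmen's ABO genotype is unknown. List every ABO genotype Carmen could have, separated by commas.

AA, AB, AO

For each candidate genotype of Carmen, check whether crossing it with BB can produce every observed child phenotype.
  AA → possible child types {AB} ✓
  AB → possible child types {B, AB} ✓
  AO → possible child types {B, AB} ✓
  BB → possible child types {B} ✗
  BO → possible child types {B} ✗
  OO → possible child types {B} ✗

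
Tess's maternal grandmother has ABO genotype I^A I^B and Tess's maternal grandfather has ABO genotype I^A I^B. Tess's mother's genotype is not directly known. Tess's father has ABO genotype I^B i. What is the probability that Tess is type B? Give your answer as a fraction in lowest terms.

Tess's mother's ABO genotype from I^A I^B × I^A I^B: 1/4 I^A I^A, 1/2 I^A I^B, 1/4 I^B I^B.
Crossing each possibility with the father I^B i and summing P(type B): 1/4·0 + 1/2·1/2 + 1/4·1 = 1/2.

1/2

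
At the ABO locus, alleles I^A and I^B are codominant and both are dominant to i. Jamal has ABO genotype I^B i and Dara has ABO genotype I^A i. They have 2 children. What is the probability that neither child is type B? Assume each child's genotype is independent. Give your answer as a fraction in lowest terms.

9/16

ABO cross I^B i × I^A i → 1/4 O, 1/4 A, 1/4 B, 1/4 AB.
So P(type B) = 1/4 per child.
P(not type B) = 3/4 for one child; (3/4)^2 = 9/16.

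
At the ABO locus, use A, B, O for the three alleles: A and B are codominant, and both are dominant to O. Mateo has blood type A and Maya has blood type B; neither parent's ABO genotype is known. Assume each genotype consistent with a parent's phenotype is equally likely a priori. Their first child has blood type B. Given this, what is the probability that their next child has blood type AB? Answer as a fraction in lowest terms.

Possible genotypes: Mateo ∈ {AA, AO}; Maya ∈ {BB, BO}.
Weight each parental genotype pair by prior × P(type-B child):
  AO × BB: posterior weight 2/3; P(next child type AB) = 1/2.
  AO × BO: posterior weight 1/3; P(next child type AB) = 1/4.
Weighted sum = 5/12.

5/12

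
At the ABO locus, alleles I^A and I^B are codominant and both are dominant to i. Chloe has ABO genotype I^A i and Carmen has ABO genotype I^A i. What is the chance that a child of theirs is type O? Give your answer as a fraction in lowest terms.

1/4

ABO cross I^A i × I^A i → offspring phenotypes: 1/4 O, 3/4 A.
So P(type O) = 1/4.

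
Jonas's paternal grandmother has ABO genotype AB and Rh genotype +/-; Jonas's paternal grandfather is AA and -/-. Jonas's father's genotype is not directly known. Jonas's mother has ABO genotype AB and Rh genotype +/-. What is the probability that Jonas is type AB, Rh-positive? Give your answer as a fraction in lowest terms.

5/16

Jonas's father's ABO genotype from AB × AA: 1/2 AA, 1/2 AB.
Crossing each possibility with the mother AB and summing P(type AB): 1/2·1/2 + 1/2·1/2 = 1/2.
Similarly for Rh via the father's Rh distribution: P(Rh+) = 5/8.
Independent loci: 1/2 × 5/8 = 5/16.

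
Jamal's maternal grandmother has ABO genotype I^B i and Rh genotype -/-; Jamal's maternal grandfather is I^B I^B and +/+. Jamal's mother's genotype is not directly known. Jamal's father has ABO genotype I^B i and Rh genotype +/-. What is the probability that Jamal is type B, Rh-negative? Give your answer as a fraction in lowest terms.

7/32

Jamal's mother's ABO genotype from I^B i × I^B I^B: 1/2 I^B I^B, 1/2 I^B i.
Crossing each possibility with the father I^B i and summing P(type B): 1/2·1 + 1/2·3/4 = 7/8.
Similarly for Rh via the mother's Rh distribution: P(Rh-) = 1/4.
Independent loci: 7/8 × 1/4 = 7/32.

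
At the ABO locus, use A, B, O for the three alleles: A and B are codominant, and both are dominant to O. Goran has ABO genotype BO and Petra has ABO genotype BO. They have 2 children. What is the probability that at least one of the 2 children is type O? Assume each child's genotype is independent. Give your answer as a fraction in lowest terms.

ABO cross BO × BO → 1/4 O, 3/4 B.
So P(type O) = 1/4 per child.
P(none) = (3/4)^2 = 9/16; P(at least one) = 1 − 9/16 = 7/16.

7/16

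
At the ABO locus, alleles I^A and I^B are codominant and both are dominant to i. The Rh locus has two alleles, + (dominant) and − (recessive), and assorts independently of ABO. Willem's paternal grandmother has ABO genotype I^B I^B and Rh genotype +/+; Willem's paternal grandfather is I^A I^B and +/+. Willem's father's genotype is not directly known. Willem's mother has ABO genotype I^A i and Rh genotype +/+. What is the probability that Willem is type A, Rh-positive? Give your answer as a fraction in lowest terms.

Willem's father's ABO genotype from I^B I^B × I^A I^B: 1/2 I^A I^B, 1/2 I^B I^B.
Crossing each possibility with the mother I^A i and summing P(type A): 1/2·1/2 + 1/2·0 = 1/4.
Similarly for Rh via the father's Rh distribution: P(Rh+) = 1.
Independent loci: 1/4 × 1 = 1/4.

1/4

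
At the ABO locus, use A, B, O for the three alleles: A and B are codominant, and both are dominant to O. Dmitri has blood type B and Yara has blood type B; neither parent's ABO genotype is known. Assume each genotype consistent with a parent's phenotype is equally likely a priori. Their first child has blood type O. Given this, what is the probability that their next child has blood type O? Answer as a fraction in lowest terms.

Possible genotypes: Dmitri ∈ {BB, BO}; Yara ∈ {BB, BO}.
Weight each parental genotype pair by prior × P(type-O child):
  BO × BO: posterior weight 1; P(next child type O) = 1/4.
Weighted sum = 1/4.

1/4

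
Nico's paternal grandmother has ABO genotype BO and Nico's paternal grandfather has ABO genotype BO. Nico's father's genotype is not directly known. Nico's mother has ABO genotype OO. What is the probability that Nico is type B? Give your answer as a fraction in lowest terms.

1/2

Nico's father's ABO genotype from BO × BO: 1/4 BB, 1/2 BO, 1/4 OO.
Crossing each possibility with the mother OO and summing P(type B): 1/4·1 + 1/2·1/2 + 1/4·0 = 1/2.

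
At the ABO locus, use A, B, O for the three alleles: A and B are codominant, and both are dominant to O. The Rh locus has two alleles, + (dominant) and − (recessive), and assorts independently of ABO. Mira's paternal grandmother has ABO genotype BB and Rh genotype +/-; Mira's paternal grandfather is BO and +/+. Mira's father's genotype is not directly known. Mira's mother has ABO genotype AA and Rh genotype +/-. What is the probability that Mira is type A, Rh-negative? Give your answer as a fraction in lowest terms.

1/32

Mira's father's ABO genotype from BB × BO: 1/2 BB, 1/2 BO.
Crossing each possibility with the mother AA and summing P(type A): 1/2·0 + 1/2·1/2 = 1/4.
Similarly for Rh via the father's Rh distribution: P(Rh-) = 1/8.
Independent loci: 1/4 × 1/8 = 1/32.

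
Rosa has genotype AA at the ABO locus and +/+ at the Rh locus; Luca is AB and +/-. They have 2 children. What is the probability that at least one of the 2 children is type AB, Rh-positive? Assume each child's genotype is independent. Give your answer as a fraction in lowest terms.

3/4

ABO cross AA × AB → 1/2 A, 1/2 AB.
Rh cross +/+ × +/- → 1 Rh+; so P(type AB, Rh-positive) = 1/2 × 1 = 1/2 per child.
P(none) = (1/2)^2 = 1/4; P(at least one) = 1 − 1/4 = 3/4.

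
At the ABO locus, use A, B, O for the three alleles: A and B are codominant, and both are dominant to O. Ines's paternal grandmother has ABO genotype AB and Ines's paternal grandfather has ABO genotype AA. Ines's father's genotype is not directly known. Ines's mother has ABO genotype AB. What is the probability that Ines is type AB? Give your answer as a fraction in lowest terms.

1/2

Ines's father's ABO genotype from AB × AA: 1/2 AA, 1/2 AB.
Crossing each possibility with the mother AB and summing P(type AB): 1/2·1/2 + 1/2·1/2 = 1/2.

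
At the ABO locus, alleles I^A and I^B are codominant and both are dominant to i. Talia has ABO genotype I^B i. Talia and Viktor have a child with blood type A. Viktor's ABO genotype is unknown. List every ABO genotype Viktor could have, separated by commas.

I^A I^A, I^A I^B, I^A i

For each candidate genotype of Viktor, check whether crossing it with I^B i can produce every observed child phenotype.
  I^A I^A → possible child types {A, AB} ✓
  I^A I^B → possible child types {A, B, AB} ✓
  I^A i → possible child types {O, A, B, AB} ✓
  I^B I^B → possible child types {B} ✗
  I^B i → possible child types {O, B} ✗
  i i → possible child types {O, B} ✗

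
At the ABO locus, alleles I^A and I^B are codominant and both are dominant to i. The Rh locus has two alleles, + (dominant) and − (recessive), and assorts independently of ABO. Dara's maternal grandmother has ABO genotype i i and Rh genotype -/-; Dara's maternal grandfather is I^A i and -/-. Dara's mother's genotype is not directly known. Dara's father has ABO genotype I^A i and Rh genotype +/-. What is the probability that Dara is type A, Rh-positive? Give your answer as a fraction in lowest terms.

5/16

Dara's mother's ABO genotype from i i × I^A i: 1/2 I^A i, 1/2 i i.
Crossing each possibility with the father I^A i and summing P(type A): 1/2·3/4 + 1/2·1/2 = 5/8.
Similarly for Rh via the mother's Rh distribution: P(Rh+) = 1/2.
Independent loci: 5/8 × 1/2 = 5/16.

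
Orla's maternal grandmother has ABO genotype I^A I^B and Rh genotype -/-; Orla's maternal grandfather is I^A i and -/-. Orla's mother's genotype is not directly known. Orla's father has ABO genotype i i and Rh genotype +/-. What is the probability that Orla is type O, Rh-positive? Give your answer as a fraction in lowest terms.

Orla's mother's ABO genotype from I^A I^B × I^A i: 1/4 I^A I^A, 1/4 I^A I^B, 1/4 I^A i, 1/4 I^B i.
Crossing each possibility with the father i i and summing P(type O): 1/4·0 + 1/4·0 + 1/4·1/2 + 1/4·1/2 = 1/4.
Similarly for Rh via the mother's Rh distribution: P(Rh+) = 1/2.
Independent loci: 1/4 × 1/2 = 1/8.

1/8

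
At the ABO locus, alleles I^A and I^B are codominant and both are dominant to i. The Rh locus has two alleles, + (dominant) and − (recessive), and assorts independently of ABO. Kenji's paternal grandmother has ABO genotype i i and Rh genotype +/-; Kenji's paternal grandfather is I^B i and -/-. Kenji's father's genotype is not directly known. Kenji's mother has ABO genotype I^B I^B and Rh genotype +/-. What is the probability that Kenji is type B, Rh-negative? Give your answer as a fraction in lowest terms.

3/8

Kenji's father's ABO genotype from i i × I^B i: 1/2 I^B i, 1/2 i i.
Crossing each possibility with the mother I^B I^B and summing P(type B): 1/2·1 + 1/2·1 = 1.
Similarly for Rh via the father's Rh distribution: P(Rh-) = 3/8.
Independent loci: 1 × 3/8 = 3/8.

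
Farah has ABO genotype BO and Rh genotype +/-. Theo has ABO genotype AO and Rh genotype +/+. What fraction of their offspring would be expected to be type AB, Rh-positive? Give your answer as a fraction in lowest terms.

ABO cross BO × AO → offspring phenotypes: 1/4 O, 1/4 A, 1/4 B, 1/4 AB.
Rh cross +/- × +/+ → 1 Rh+.
Independent loci: P(type AB, Rh-positive) = 1/4 × 1 = 1/4.

1/4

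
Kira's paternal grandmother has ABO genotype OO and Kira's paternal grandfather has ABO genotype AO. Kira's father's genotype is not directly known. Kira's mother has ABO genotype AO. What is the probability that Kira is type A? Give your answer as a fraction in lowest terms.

Kira's father's ABO genotype from OO × AO: 1/2 AO, 1/2 OO.
Crossing each possibility with the mother AO and summing P(type A): 1/2·3/4 + 1/2·1/2 = 5/8.

5/8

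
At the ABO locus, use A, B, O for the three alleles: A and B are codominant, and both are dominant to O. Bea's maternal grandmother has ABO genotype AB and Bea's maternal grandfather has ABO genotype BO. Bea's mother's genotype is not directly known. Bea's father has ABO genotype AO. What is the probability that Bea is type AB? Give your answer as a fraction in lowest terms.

1/4

Bea's mother's ABO genotype from AB × BO: 1/4 AB, 1/4 AO, 1/4 BB, 1/4 BO.
Crossing each possibility with the father AO and summing P(type AB): 1/4·1/4 + 1/4·0 + 1/4·1/2 + 1/4·1/4 = 1/4.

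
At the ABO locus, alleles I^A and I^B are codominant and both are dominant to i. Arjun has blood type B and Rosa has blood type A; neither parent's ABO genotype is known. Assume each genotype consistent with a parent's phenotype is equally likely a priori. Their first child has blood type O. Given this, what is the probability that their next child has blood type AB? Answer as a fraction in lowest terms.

1/4

Possible genotypes: Arjun ∈ {I^B I^B, I^B i}; Rosa ∈ {I^A I^A, I^A i}.
Weight each parental genotype pair by prior × P(type-O child):
  I^B i × I^A i: posterior weight 1; P(next child type AB) = 1/4.
Weighted sum = 1/4.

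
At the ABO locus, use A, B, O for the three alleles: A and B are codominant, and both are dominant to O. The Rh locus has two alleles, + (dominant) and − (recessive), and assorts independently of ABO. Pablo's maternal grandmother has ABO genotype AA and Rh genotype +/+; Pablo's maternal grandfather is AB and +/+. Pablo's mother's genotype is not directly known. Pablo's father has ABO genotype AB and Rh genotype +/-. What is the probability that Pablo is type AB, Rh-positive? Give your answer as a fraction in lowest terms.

1/2

Pablo's mother's ABO genotype from AA × AB: 1/2 AA, 1/2 AB.
Crossing each possibility with the father AB and summing P(type AB): 1/2·1/2 + 1/2·1/2 = 1/2.
Similarly for Rh via the mother's Rh distribution: P(Rh+) = 1.
Independent loci: 1/2 × 1 = 1/2.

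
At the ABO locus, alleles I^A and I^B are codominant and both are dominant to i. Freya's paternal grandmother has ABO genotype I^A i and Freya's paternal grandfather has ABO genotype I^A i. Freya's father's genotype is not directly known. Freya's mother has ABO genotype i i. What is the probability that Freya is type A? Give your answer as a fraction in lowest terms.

Freya's father's ABO genotype from I^A i × I^A i: 1/4 I^A I^A, 1/2 I^A i, 1/4 i i.
Crossing each possibility with the mother i i and summing P(type A): 1/4·1 + 1/2·1/2 + 1/4·0 = 1/2.

1/2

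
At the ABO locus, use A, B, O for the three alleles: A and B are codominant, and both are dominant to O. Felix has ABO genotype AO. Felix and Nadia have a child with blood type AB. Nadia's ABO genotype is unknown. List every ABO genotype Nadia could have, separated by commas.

For each candidate genotype of Nadia, check whether crossing it with AO can produce every observed child phenotype.
  AA → possible child types {A} ✗
  AB → possible child types {A, B, AB} ✓
  AO → possible child types {O, A} ✗
  BB → possible child types {B, AB} ✓
  BO → possible child types {O, A, B, AB} ✓
  OO → possible child types {O, A} ✗

AB, BB, BO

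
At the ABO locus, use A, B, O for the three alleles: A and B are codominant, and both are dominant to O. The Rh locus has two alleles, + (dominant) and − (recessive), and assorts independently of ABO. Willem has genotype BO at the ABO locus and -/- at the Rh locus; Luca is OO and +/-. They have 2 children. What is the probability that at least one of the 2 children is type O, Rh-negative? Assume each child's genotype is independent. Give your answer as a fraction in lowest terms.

ABO cross BO × OO → 1/2 O, 1/2 B.
Rh cross -/- × +/- → 1/2 Rh+, 1/2 Rh-; so P(type O, Rh-negative) = 1/2 × 1/2 = 1/4 per child.
P(none) = (3/4)^2 = 9/16; P(at least one) = 1 − 9/16 = 7/16.

7/16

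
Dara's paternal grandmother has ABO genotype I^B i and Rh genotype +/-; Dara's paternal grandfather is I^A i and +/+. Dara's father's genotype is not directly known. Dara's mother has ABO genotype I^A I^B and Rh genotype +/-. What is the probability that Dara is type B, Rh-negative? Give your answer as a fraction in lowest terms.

Dara's father's ABO genotype from I^B i × I^A i: 1/4 I^A I^B, 1/4 I^A i, 1/4 I^B i, 1/4 i i.
Crossing each possibility with the mother I^A I^B and summing P(type B): 1/4·1/4 + 1/4·1/4 + 1/4·1/2 + 1/4·1/2 = 3/8.
Similarly for Rh via the father's Rh distribution: P(Rh-) = 1/8.
Independent loci: 3/8 × 1/8 = 3/64.

3/64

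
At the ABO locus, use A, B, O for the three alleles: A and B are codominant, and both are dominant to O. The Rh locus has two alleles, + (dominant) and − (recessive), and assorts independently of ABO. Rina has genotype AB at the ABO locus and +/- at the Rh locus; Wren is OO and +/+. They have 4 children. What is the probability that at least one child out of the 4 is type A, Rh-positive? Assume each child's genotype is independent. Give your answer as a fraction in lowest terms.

ABO cross AB × OO → 1/2 A, 1/2 B.
Rh cross +/- × +/+ → 1 Rh+; so P(type A, Rh-positive) = 1/2 × 1 = 1/2 per child.
P(none) = (1/2)^4 = 1/16; P(at least one) = 1 − 1/16 = 15/16.

15/16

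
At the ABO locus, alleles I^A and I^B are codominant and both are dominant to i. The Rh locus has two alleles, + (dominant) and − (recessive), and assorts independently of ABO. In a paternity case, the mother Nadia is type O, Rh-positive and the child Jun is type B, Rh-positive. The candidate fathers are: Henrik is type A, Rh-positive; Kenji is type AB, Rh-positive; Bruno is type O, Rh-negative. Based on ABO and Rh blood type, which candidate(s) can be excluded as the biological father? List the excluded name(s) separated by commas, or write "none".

A candidate is excluded only if no genotype consistent with his phenotype could produce a type B, Rh-positive child with a type O, Rh-positive mother.
Henrik (type A, Rh+): no genotype consistent with that phenotype can produce a type-B Rh+ child with a type-O mother.
Bruno (type O, Rh-): no genotype consistent with that phenotype can produce a type-B Rh+ child with a type-O mother.

Henrik, Bruno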